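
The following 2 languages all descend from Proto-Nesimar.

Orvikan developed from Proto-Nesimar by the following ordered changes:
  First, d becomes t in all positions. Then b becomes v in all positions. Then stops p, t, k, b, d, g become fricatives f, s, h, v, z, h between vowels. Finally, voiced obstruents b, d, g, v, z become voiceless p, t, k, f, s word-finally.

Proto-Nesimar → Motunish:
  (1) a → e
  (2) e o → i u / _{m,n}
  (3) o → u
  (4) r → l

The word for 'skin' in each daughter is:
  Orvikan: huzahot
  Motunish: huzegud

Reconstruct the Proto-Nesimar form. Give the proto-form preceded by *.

*huzagod

Position 4: Orvikan has a, Motunish has e. Orvikan preserves a here (none of its changes turn any other segment into a), so the proto-segment is *a.
Position 7: Orvikan has t, Motunish has d. Motunish preserves d here (none of its changes turn any other segment into d), so the proto-segment is *d.
Position 5: Orvikan has h, Motunish has g. Motunish preserves g here (none of its changes turn any other segment into g), so the proto-segment is *g.
Verify the candidate proto-form against each daughter:
Orvikan: *huzagod
  huzagod → huzagot   [unconditioned shift]
  huzagot (rule 2 does not apply)
  huzagot → huzahot   [intervocalic lenition]
  huzahot (rule 4 does not apply)
  giving Orvikan huzahot.
Motunish: *huzagod > huzegod > huzegud  (by vowel merger, vowel merger)
No other proto-form is consistent with every reflex, so the reconstruction is *huzagod.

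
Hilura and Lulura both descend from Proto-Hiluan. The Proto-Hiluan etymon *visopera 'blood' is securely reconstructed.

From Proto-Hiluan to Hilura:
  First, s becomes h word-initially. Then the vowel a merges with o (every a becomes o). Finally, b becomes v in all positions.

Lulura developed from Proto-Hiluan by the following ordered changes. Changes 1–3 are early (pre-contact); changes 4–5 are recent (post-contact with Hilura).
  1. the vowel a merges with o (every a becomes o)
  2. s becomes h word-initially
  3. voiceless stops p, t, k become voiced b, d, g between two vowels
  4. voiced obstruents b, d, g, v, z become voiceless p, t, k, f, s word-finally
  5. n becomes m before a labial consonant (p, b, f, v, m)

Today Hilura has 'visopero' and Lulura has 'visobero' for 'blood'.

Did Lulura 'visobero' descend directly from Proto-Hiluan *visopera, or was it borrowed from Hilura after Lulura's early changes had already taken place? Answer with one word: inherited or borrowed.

If inherited, *visopera would pass through all of Lulura's changes:
Lulura: *visopera
  visopera → visopero   [vowel merger]
  visopero (rule 2 does not apply)
  visopero → visobero   [intervocalic voicing]
  visobero (rule 4 does not apply)
  visobero (rule 5 does not apply)
  giving Lulura visobero.
If borrowed from Hilura 'visopero' after the early changes, it would undergo only the recent ones:
  rule 4 (final devoicing): no change (visopero)
  rule 5 (nasal place assimilation): no change (visopero)
  ⇒ as a loan: visopero
Lulura 'visobero' matches the inherited outcome exactly, so it is an inherited cognate, not a loan.

inherited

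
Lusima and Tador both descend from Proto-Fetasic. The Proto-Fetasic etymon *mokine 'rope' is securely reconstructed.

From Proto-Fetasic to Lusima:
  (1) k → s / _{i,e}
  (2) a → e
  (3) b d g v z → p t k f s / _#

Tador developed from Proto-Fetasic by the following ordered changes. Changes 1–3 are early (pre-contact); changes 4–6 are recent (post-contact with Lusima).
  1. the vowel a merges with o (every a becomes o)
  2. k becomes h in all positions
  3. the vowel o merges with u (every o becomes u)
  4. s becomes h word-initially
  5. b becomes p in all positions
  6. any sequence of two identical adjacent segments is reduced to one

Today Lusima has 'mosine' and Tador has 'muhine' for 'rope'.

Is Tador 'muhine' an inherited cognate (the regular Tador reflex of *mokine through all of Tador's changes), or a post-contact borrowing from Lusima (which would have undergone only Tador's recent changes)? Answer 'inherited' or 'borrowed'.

inherited

If inherited, *mokine would pass through all of Tador's changes:
Tador: *mokine > mohine > muhine  (by unconditioned shift, vowel merger)
If borrowed from Lusima 'mosine' after the early changes, it would undergo only the recent ones:
  rule 4 (debuccalisation): no change (mosine)
  rule 5 (unconditioned shift): no change (mosine)
  rule 6 (degemination): no change (mosine)
  ⇒ as a loan: mosine
Tador 'muhine' matches the inherited outcome exactly, so it is an inherited cognate, not a loan.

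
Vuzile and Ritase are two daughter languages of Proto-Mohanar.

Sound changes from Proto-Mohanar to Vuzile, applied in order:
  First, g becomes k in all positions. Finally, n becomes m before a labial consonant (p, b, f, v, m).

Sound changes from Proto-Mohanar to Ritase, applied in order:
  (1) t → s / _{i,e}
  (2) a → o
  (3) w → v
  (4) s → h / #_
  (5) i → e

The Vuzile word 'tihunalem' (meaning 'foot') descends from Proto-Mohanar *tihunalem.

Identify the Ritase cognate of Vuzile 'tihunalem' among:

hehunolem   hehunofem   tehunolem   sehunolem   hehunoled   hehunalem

hehunolem

Ritase: *tihunalem > sihunalem > sihunolem > hihunolem > hehunolem  (by palatalisation, vowel merger, debuccalisation, vowel merger)
Only 'hehunolem' matches the regular Ritase development of *tihunalem.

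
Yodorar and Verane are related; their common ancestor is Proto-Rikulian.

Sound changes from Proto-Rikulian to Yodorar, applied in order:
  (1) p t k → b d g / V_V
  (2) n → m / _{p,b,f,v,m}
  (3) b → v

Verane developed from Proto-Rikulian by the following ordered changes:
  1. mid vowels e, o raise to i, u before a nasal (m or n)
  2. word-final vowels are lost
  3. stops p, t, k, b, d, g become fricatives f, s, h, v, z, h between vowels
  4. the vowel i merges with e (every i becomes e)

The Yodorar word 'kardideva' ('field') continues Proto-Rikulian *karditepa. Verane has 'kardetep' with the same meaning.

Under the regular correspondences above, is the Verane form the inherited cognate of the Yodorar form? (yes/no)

Derive the expected Verane reflex of *karditepa:
Verane: *karditepa > karditep > kardisep > kardesep  (by apocope, intervocalic lenition, vowel merger)
The regular Verane reflex would be 'kardesep', but the attested form is 'kardetep'. The correspondence is irregular, so they are not cognates (the Verane form has a different source).

no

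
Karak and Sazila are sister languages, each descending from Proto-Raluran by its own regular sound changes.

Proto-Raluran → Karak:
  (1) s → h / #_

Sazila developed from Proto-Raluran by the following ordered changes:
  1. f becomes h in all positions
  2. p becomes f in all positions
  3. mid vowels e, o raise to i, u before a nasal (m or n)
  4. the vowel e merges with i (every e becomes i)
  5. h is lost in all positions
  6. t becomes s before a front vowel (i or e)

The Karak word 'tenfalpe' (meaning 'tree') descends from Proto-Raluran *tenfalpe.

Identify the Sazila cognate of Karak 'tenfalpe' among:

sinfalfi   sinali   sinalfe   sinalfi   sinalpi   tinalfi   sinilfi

sinalfi

Sazila: *tenfalpe
  tenfalpe → tenhalpe   [unconditioned shift]
  tenhalpe → tenhalfe   [unconditioned shift]
  tenhalfe → tinhalfe   [pre-nasal raising]
  tinhalfe → tinhalfi   [vowel merger]
  tinhalfi → tinalfi   [h-loss]
  tinalfi → sinalfi   [palatalisation]
  giving Sazila sinalfi.
Among the options, 'sinalfi' alone shows every Sazila change applied in order.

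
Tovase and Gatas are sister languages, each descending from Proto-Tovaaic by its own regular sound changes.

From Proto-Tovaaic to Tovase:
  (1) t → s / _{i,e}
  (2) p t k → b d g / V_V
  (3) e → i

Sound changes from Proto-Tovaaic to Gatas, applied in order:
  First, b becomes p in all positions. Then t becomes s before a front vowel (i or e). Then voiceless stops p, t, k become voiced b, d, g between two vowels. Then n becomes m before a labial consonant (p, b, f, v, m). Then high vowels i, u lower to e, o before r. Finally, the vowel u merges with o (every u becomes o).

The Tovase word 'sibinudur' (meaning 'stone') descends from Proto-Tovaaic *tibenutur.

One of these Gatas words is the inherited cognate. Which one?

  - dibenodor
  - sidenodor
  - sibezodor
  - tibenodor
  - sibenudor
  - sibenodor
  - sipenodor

Gatas: start from *tibenutur.
  rule 1 (unconditioned shift): tibenutur → tipenutur
  rule 2 (palatalisation): tipenutur → sipenutur
  rule 3 (intervocalic voicing): sipenutur → sibenudur
  rule 4: no change — sibenudur
  rule 5 (pre-rhotic lowering): sibenudur → sibenudor
  rule 6 (vowel merger): sibenudor → sibenodor
  ⇒ Gatas sibenodor
The other candidates each miss or misapply at least one Gatas change.

sibenodor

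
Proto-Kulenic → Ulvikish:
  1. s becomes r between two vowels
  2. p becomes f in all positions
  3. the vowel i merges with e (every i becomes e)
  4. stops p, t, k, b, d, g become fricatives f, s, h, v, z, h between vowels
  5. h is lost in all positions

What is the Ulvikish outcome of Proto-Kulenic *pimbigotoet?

Ulvikish: start from *pimbigotoet.
  rule 1: no change — pimbigotoet
  rule 2 (unconditioned shift): pimbigotoet → fimbigotoet
  rule 3 (vowel merger): fimbigotoet → fembegotoet
  rule 4 (intervocalic lenition): fembegotoet → fembehosoet
  rule 5 (h-loss): fembehosoet → fembeosoet
  ⇒ Ulvikish fembeosoet

fembeosoet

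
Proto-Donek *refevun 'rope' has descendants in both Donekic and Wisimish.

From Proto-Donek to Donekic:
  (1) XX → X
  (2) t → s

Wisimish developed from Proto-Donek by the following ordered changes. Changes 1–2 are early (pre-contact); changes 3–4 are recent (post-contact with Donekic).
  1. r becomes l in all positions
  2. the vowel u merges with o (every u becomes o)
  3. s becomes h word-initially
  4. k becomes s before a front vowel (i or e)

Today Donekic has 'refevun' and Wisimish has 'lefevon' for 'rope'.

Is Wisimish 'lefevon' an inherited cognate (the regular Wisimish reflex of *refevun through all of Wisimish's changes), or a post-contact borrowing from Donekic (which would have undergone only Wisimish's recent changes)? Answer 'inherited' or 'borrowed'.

If inherited, *refevun would pass through all of Wisimish's changes:
Wisimish: *refevun
  refevun → lefevun   [unconditioned shift]
  lefevun → lefevon   [vowel merger]
  lefevon (rule 3 does not apply)
  lefevon (rule 4 does not apply)
  giving Wisimish lefevon.
If borrowed from Donekic 'refevun' after the early changes, it would undergo only the recent ones:
  rule 3 (debuccalisation): no change (refevun)
  rule 4 (palatalisation): no change (refevun)
  ⇒ as a loan: refevun
Wisimish 'lefevon' matches the inherited outcome exactly, so it is an inherited cognate, not a loan.

inherited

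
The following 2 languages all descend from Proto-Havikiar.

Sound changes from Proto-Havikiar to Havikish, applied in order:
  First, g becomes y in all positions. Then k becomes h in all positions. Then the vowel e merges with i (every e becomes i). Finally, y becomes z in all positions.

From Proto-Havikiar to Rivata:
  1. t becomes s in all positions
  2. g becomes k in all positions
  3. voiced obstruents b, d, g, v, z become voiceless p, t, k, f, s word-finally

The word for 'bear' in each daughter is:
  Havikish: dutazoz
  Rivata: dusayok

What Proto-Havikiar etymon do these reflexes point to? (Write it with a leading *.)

*dutayog

Position 5: Havikish has z, Rivata has y. Rivata preserves y here (none of its changes turn any other segment into y), so the proto-segment is *y.
Position 3: Havikish has t, Rivata has s. Havikish preserves t here (none of its changes turn any other segment into t), so the proto-segment is *t.
Position 7: Havikish has z, Rivata has k. Taking the neighbouring segments as reconstructed: Havikish z could go back to *g or *z or *y; Rivata k could go back to *k or *g — the one source consistent with every daughter is *g.
Verify the candidate proto-form against each daughter:
Havikish: start from *dutayog.
  rule 1 (unconditioned shift): dutayog → dutayoy
  rule 2: no change — dutayoy
  rule 3: no change — dutayoy
  rule 4 (unconditioned shift): dutayoy → dutazoz
  ⇒ Havikish dutazoz
Rivata: *dutayog > dusayog > dusayok  (by unconditioned shift, unconditioned shift)
No other proto-form is consistent with every reflex, so the reconstruction is *dutayog.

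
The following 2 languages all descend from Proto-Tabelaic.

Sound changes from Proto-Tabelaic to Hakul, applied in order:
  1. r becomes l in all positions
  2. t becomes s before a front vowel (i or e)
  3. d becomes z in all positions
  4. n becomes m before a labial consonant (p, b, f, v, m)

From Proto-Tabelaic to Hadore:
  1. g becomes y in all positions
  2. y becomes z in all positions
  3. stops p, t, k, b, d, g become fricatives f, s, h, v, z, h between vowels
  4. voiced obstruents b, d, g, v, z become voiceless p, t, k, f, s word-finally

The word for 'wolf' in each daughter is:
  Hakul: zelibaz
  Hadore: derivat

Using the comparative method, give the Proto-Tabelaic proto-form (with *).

*deribad

Position 7: Hakul has z, Hadore has t. Taking the neighbouring segments as reconstructed: Hakul z could go back to *d or *z; Hadore t could go back to *t or *d — the one source consistent with every daughter is *d.
Position 1: Hakul has z, Hadore has d. Hadore preserves d here (none of its changes turn any other segment into d), so the proto-segment is *d.
Position 5: Hakul has b, Hadore has v. Hakul preserves b here (none of its changes turn any other segment into b), so the proto-segment is *b.
Verify the candidate proto-form against each daughter:
Hakul: *deribad
  deribad → delibad   [unconditioned shift]
  delibad (rule 2 does not apply)
  delibad → zelibaz   [unconditioned shift]
  zelibaz (rule 4 does not apply)
  giving Hakul zelibaz.
Hadore: start from *deribad.
  rule 1: no change — deribad
  rule 2: no change — deribad
  rule 3 (intervocalic lenition): deribad → derivad
  rule 4 (final devoicing): derivad → derivat
  ⇒ Hadore derivat
Only *deribad yields all of Hakul zelibaz, Hadore derivat.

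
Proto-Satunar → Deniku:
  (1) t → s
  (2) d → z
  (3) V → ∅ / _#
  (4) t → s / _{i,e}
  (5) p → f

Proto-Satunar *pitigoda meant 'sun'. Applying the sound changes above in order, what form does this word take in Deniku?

Deniku: start from *pitigoda.
  rule 1 (unconditioned shift): pitigoda → pisigoda
  rule 2 (unconditioned shift): pisigoda → pisigoza
  rule 3 (apocope): pisigoza → pisigoz
  rule 4: no change — pisigoz
  rule 5 (unconditioned shift): pisigoz → fisigoz
  ⇒ Deniku fisigoz

fisigoz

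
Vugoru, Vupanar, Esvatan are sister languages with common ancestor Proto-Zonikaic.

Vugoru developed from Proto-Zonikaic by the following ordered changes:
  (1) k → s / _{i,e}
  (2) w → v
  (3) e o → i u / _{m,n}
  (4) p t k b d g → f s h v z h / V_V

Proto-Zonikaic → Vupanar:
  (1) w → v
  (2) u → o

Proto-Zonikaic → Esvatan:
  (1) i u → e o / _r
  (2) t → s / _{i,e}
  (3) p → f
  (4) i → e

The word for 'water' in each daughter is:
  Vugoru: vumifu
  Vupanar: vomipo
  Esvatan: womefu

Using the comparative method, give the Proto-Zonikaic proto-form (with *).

Position 4: Vugoru has i, Vupanar has i, Esvatan has e. Vupanar preserves i here (none of its changes turn any other segment into i), so the proto-segment is *i.
Position 5: Vugoru has f, Vupanar has p, Esvatan has f. Vupanar preserves p here (none of its changes turn any other segment into p), so the proto-segment is *p.
Continuing position by position gives *womipu; check it forward:
Vugoru: *womipu
  womipu (rule 1 does not apply)
  womipu → vomipu   [unconditioned shift]
  vomipu → vumipu   [pre-nasal raising]
  vumipu → vumifu   [intervocalic lenition]
  giving Vugoru vumifu.
Vupanar: *womipu > vomipu > vomipo  (by unconditioned shift, vowel merger)
Esvatan: start from *womipu.
  rule 1: no change — womipu
  rule 2: no change — womipu
  rule 3 (unconditioned shift): womipu → womifu
  rule 4 (vowel merger): womifu → womefu
  ⇒ Esvatan womefu
Only *womipu yields all of Vugoru vumifu, Vupanar vomipo, Esvatan womefu.

*womipu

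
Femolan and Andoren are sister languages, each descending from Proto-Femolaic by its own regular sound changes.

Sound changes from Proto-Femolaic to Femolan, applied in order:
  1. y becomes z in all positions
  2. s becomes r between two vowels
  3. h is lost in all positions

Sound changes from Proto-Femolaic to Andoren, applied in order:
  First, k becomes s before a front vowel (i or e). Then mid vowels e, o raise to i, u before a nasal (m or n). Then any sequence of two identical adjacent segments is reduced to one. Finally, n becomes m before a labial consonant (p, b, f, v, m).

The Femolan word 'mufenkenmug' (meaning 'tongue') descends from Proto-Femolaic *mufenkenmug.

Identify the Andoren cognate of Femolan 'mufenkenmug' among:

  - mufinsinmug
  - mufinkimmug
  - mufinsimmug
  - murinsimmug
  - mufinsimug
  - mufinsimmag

Andoren: start from *mufenkenmug.
  rule 1 (palatalisation): mufenkenmug → mufensenmug
  rule 2 (pre-nasal raising): mufensenmug → mufinsinmug
  rule 3: no change — mufinsinmug
  rule 4 (nasal place assimilation): mufinsinmug → mufinsimmug
  ⇒ Andoren mufinsimmug
Among the options, 'mufinsimmug' alone shows every Andoren change applied in order.

mufinsimmug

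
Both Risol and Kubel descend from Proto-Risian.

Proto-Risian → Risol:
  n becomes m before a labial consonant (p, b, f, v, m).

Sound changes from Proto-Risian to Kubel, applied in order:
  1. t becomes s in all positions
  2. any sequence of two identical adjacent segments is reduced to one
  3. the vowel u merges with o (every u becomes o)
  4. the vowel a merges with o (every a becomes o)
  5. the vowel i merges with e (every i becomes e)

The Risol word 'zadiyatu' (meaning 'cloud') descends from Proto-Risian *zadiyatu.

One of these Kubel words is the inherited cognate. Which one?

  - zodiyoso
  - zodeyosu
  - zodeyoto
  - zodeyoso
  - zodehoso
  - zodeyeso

Kubel: *zadiyatu
  zadiyatu → zadiyasu   [unconditioned shift]
  zadiyasu (rule 2 does not apply)
  zadiyasu → zadiyaso   [vowel merger]
  zadiyaso → zodiyoso   [vowel merger]
  zodiyoso → zodeyoso   [vowel merger]
  giving Kubel zodeyoso.
Among the options, 'zodeyoso' alone shows every Kubel change applied in order.

zodeyoso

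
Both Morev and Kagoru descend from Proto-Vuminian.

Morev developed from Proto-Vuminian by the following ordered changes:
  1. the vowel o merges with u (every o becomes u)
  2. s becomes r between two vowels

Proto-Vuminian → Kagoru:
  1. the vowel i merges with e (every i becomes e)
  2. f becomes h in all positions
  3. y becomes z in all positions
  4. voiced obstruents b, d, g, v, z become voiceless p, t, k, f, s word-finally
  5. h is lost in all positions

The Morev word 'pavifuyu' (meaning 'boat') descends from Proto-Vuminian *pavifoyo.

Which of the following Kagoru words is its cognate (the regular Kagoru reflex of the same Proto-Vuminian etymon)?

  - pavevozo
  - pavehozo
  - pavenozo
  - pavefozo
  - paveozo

Kagoru: start from *pavifoyo.
  rule 1 (vowel merger): pavifoyo → pavefoyo
  rule 2 (unconditioned shift): pavefoyo → pavehoyo
  rule 3 (unconditioned shift): pavehoyo → pavehozo
  rule 4: no change — pavehozo
  rule 5 (h-loss): pavehozo → paveozo
  ⇒ Kagoru paveozo
Among the options, 'paveozo' alone shows every Kagoru change applied in order.

paveozo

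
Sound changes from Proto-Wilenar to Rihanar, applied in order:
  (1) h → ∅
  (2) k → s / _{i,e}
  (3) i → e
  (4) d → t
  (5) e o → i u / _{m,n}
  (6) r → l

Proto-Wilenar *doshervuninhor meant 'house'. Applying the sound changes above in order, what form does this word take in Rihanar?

Rihanar: start from *doshervuninhor.
  rule 1 (h-loss): doshervuninhor → doservuninor
  rule 2: no change — doservuninor
  rule 3 (vowel merger): doservuninor → doservunenor
  rule 4 (unconditioned shift): doservunenor → toservunenor
  rule 5 (pre-nasal raising): toservunenor → toservuninor
  rule 6 (unconditioned shift): toservuninor → toselvuninol
  ⇒ Rihanar toselvuninol

toselvuninol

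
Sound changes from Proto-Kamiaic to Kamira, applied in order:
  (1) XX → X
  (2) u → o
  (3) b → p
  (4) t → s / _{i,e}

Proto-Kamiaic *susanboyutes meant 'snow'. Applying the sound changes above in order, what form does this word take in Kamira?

sosanpoyoses

Kamira: *susanboyutes
  susanboyutes (rule 1 does not apply)
  susanboyutes → sosanboyotes   [vowel merger]
  sosanboyotes → sosanpoyotes   [unconditioned shift]
  sosanpoyotes → sosanpoyoses   [palatalisation]
  giving Kamira sosanpoyoses.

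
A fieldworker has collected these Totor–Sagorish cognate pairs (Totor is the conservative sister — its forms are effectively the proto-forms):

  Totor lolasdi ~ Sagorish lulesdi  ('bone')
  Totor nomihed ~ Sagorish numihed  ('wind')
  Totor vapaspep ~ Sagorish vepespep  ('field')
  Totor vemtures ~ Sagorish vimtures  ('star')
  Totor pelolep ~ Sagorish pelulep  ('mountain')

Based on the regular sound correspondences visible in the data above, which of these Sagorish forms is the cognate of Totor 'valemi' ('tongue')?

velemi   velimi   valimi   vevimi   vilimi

lolasdi ~ lulesdi, vapaspep ~ vepespep — Totor a corresponds to Sagorish e after a consonant, before a consonant other than r, m, n, p, b, f, v.
vemtures ~ vimtures — Totor e corresponds to Sagorish i after a consonant, before a nasal.
Applying these to Totor 'valemi':
  valemi → velemi   (a→e after a consonant, before a consonant other than r, m, n, p, b, f, v)
  velemi → velimi   (e→i after a consonant, before a nasal)
So the Sagorish cognate is 'velimi'.

velimi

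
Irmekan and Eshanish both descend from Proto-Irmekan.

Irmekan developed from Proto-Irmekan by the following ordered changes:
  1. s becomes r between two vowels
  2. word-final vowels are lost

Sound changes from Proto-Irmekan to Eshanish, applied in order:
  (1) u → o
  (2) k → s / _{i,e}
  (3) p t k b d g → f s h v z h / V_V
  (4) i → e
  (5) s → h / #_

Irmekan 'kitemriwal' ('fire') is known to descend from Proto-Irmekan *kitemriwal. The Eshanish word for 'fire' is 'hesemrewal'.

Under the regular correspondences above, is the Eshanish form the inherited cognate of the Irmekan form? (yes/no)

yes

Derive the expected Eshanish reflex of *kitemriwal:
Eshanish: *kitemriwal
  kitemriwal (rule 1 does not apply)
  kitemriwal → sitemriwal   [palatalisation]
  sitemriwal → sisemriwal   [intervocalic lenition]
  sisemriwal → sesemrewal   [vowel merger]
  sesemrewal → hesemrewal   [debuccalisation]
  giving Eshanish hesemrewal.
Eshanish 'hesemrewal' matches the regular reflex exactly, so the pair is cognate.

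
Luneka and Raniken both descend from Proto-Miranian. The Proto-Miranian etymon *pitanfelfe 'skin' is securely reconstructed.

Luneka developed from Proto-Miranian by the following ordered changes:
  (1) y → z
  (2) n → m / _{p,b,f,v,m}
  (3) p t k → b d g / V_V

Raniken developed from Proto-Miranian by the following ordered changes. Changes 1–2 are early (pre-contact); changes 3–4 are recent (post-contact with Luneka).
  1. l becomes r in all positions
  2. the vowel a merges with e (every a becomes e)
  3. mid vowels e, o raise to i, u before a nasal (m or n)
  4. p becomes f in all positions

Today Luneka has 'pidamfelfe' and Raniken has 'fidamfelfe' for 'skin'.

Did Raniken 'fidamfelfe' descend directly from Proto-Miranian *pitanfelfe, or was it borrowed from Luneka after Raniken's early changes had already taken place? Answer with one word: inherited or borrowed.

If inherited, *pitanfelfe would pass through all of Raniken's changes:
Raniken: *pitanfelfe > pitanferfe > pitenferfe > pitinferfe > fitinferfe  (by unconditioned shift, vowel merger, pre-nasal raising, unconditioned shift)
If borrowed from Luneka 'pidamfelfe' after the early changes, it would undergo only the recent ones:
  rule 3 (pre-nasal raising): no change (pidamfelfe)
  rule 4 (unconditioned shift): pidamfelfe → fidamfelfe
  ⇒ as a loan: fidamfelfe
Raniken 'fidamfelfe' matches the loan outcome 'fidamfelfe', not the inherited 'fitinferfe' — it skipped the early Raniken changes, so it was borrowed from Luneka.

borrowed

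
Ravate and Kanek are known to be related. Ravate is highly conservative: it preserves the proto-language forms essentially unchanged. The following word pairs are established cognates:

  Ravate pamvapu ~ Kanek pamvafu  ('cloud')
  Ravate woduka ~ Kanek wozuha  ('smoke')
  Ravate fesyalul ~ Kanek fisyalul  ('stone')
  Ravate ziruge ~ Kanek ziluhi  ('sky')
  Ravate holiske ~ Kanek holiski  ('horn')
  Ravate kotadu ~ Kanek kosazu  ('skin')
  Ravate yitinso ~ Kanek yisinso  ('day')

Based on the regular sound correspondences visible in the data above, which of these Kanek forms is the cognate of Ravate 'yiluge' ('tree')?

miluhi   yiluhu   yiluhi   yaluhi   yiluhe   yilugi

yiluhi

ziruge ~ ziluhi — Ravate g corresponds to Kanek h between vowels (before a front vowel).
ziruge ~ ziluhi, holiske ~ holiski — Ravate e corresponds to Kanek i word-finally.
Applying these to Ravate 'yiluge':
  yiluge → yiluhe   (g→h between vowels (before a front vowel))
  yiluhe → yiluhi   (e→i word-finally)
So the Kanek cognate is 'yiluhi'.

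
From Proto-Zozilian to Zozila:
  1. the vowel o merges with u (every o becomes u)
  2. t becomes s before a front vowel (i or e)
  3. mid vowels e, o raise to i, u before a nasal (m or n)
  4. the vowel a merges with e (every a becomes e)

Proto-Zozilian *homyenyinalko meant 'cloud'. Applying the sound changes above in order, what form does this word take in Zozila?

Zozila: *homyenyinalko
  homyenyinalko → humyenyinalku   [vowel merger]
  humyenyinalku (rule 2 does not apply)
  humyenyinalku → humyinyinalku   [pre-nasal raising]
  humyinyinalku → humyinyinelku   [vowel merger]
  giving Zozila humyinyinelku.

humyinyinelku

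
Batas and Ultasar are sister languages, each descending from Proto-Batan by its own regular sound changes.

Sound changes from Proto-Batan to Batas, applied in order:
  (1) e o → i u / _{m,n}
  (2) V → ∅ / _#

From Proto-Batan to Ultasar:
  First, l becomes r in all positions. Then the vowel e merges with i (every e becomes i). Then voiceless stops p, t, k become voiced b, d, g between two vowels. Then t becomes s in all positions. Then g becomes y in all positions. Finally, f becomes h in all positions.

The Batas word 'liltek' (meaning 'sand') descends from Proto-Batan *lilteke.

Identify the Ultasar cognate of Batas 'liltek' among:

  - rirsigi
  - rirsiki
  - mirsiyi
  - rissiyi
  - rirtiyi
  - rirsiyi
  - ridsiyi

rirsiyi

Ultasar: *lilteke
  lilteke → rirteke   [unconditioned shift]
  rirteke → rirtiki   [vowel merger]
  rirtiki → rirtigi   [intervocalic voicing]
  rirtigi → rirsigi   [unconditioned shift]
  rirsigi → rirsiyi   [unconditioned shift]
  rirsiyi (rule 6 does not apply)
  giving Ultasar rirsiyi.
Only 'rirsiyi' matches the regular Ultasar development of *lilteke.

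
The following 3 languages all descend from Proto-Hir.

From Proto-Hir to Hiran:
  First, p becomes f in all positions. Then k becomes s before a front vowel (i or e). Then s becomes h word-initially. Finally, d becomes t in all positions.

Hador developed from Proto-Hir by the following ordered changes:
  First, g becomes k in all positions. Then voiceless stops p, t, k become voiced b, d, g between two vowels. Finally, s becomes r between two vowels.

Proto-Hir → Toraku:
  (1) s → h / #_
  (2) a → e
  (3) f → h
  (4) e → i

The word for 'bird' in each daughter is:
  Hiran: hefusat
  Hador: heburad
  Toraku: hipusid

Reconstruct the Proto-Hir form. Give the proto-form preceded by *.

*hepusad

Position 3: Hiran has f, Hador has b, Toraku has p. Toraku preserves p here (none of its changes turn any other segment into p), so the proto-segment is *p.
Position 7: Hiran has t, Hador has d, Toraku has d. Toraku preserves d here (none of its changes turn any other segment into d), so the proto-segment is *d.
Position 5: Hiran has s, Hador has r, Toraku has s. Toraku preserves s here (none of its changes turn any other segment into s), so the proto-segment is *s.
Verify the candidate proto-form against each daughter:
Hiran: *hepusad > hefusad > hefusat  (by unconditioned shift, unconditioned shift)
Hador: *hepusad > hebusad > heburad  (by intervocalic voicing, rhotacism)
Toraku: start from *hepusad.
  rule 1: no change — hepusad
  rule 2 (vowel merger): hepusad → hepused
  rule 3: no change — hepused
  rule 4 (vowel merger): hepused → hipusid
  ⇒ Toraku hipusid
No other proto-form is consistent with every reflex, so the reconstruction is *hepusad.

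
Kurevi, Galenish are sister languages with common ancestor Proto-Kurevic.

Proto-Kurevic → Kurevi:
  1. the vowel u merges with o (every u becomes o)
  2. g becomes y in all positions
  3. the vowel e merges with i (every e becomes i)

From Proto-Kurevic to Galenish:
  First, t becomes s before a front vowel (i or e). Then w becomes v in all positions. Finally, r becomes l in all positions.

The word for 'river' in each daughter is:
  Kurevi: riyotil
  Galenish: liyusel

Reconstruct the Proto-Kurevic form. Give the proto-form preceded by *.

*riyutel

Position 5: Kurevi has t, Galenish has s. Kurevi preserves t here (none of its changes turn any other segment into t), so the proto-segment is *t.
Position 6: Kurevi has i, Galenish has e. Galenish preserves e here (none of its changes turn any other segment into e), so the proto-segment is *e.
Position 4: Kurevi has o, Galenish has u. Galenish preserves u here (none of its changes turn any other segment into u), so the proto-segment is *u.
Verify the candidate proto-form against each daughter:
Kurevi: *riyutel
  riyutel → riyotel   [vowel merger]
  riyotel (rule 2 does not apply)
  riyotel → riyotil   [vowel merger]
  giving Kurevi riyotil.
Galenish: *riyutel
  riyutel → riyusel   [palatalisation]
  riyusel (rule 2 does not apply)
  riyusel → liyusel   [unconditioned shift]
  giving Galenish liyusel.
Only *riyutel yields all of Kurevi riyotil, Galenish liyusel.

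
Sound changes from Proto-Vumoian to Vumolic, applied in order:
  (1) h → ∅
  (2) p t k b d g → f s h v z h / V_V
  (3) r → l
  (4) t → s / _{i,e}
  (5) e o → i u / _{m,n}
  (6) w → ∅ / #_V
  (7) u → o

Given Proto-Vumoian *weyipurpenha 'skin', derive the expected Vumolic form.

eyifolpina

Vumolic: start from *weyipurpenha.
  rule 1 (h-loss): weyipurpenha → weyipurpena
  rule 2 (intervocalic lenition): weyipurpena → weyifurpena
  rule 3 (unconditioned shift): weyifurpena → weyifulpena
  rule 4: no change — weyifulpena
  rule 5 (pre-nasal raising): weyifulpena → weyifulpina
  rule 6 (glide loss): weyifulpina → eyifulpina
  rule 7 (vowel merger): eyifulpina → eyifolpina
  ⇒ Vumolic eyifolpina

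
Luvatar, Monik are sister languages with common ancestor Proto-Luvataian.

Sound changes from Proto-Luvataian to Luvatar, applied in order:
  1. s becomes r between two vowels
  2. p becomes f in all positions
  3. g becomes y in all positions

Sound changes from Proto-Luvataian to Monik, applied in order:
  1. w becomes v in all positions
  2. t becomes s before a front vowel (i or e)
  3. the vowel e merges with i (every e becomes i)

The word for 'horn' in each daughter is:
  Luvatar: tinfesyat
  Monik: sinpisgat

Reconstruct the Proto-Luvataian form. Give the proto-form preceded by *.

*tinpesgat

Position 1: Luvatar has t, Monik has s. Luvatar preserves t here (none of its changes turn any other segment into t), so the proto-segment is *t.
Position 5: Luvatar has e, Monik has i. Luvatar preserves e here (none of its changes turn any other segment into e), so the proto-segment is *e.
Position 4: Luvatar has f, Monik has p. Monik preserves p here (none of its changes turn any other segment into p), so the proto-segment is *p.
Verify the candidate proto-form against each daughter:
Luvatar: start from *tinpesgat.
  rule 1: no change — tinpesgat
  rule 2 (unconditioned shift): tinpesgat → tinfesgat
  rule 3 (unconditioned shift): tinfesgat → tinfesyat
  ⇒ Luvatar tinfesyat
Monik: *tinpesgat
  tinpesgat (rule 1 does not apply)
  tinpesgat → sinpesgat   [palatalisation]
  sinpesgat → sinpisgat   [vowel merger]
  giving Monik sinpisgat.
Only *tinpesgat yields all of Luvatar tinfesyat, Monik sinpisgat.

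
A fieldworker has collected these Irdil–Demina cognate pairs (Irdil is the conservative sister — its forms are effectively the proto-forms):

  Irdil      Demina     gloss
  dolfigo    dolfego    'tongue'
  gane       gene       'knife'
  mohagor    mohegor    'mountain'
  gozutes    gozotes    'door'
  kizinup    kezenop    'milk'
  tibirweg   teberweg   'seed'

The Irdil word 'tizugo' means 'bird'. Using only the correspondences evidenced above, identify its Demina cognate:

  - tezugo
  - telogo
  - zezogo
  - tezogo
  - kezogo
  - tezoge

dolfigo ~ dolfego, kizinup ~ kezenop — Irdil i corresponds to Demina e after a consonant, before a consonant other than r, m, n, p, b, f, v.
gozutes ~ gozotes — Irdil u corresponds to Demina o after a consonant, before a consonant other than r, m, n, p, b, f, v.
Applying these to Irdil 'tizugo':
  tizugo → tezugo   (i→e after a consonant, before a consonant other than r, m, n, p, b, f, v)
  tezugo → tezogo   (u→o after a consonant, before a consonant other than r, m, n, p, b, f, v)
So the Demina cognate is 'tezogo'.

tezogo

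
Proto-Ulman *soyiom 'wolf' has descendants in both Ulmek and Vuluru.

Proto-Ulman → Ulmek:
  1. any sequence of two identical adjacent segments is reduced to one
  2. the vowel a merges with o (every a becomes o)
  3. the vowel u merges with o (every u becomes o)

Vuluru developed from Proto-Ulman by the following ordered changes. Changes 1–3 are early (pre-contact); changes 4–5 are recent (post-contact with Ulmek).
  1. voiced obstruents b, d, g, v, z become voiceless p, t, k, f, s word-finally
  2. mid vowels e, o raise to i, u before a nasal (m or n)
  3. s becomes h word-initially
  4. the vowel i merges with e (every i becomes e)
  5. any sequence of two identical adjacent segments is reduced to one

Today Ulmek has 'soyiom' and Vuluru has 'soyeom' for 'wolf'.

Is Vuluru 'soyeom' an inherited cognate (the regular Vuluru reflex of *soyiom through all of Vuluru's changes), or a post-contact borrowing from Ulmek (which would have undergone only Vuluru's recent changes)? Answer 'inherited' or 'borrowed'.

If inherited, *soyiom would pass through all of Vuluru's changes:
Vuluru: *soyiom > soyium > hoyium > hoyeum  (by pre-nasal raising, debuccalisation, vowel merger)
If borrowed from Ulmek 'soyiom' after the early changes, it would undergo only the recent ones:
  rule 4 (vowel merger): soyiom → soyeom
  rule 5 (degemination): no change (soyeom)
  ⇒ as a loan: soyeom
Vuluru 'soyeom' matches the loan outcome 'soyeom', not the inherited 'hoyeum' — it skipped the early Vuluru changes, so it was borrowed from Ulmek.

borrowed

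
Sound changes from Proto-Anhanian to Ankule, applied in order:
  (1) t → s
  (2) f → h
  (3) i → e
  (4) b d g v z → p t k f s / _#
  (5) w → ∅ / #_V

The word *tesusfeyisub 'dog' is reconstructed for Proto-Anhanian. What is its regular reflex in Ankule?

Ankule: start from *tesusfeyisub.
  rule 1 (unconditioned shift): tesusfeyisub → sesusfeyisub
  rule 2 (unconditioned shift): sesusfeyisub → sesusheyisub
  rule 3 (vowel merger): sesusheyisub → sesusheyesub
  rule 4 (final devoicing): sesusheyesub → sesusheyesup
  rule 5: no change — sesusheyesup
  ⇒ Ankule sesusheyesup

sesusheyesup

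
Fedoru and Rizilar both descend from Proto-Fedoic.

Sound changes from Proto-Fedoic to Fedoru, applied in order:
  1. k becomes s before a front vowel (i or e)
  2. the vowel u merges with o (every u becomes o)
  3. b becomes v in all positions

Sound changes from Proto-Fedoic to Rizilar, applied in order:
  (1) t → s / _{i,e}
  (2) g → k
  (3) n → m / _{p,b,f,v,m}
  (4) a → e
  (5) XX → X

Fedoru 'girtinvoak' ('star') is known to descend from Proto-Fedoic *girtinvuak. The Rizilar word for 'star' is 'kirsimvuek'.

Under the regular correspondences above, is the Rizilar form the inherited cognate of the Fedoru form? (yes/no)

yes

Derive the expected Rizilar reflex of *girtinvuak:
Rizilar: *girtinvuak > girsinvuak > kirsinvuak > kirsimvuak > kirsimvuek  (by palatalisation, unconditioned shift, nasal place assimilation, vowel merger)
Rizilar 'kirsimvuek' matches the regular reflex exactly, so the pair is cognate.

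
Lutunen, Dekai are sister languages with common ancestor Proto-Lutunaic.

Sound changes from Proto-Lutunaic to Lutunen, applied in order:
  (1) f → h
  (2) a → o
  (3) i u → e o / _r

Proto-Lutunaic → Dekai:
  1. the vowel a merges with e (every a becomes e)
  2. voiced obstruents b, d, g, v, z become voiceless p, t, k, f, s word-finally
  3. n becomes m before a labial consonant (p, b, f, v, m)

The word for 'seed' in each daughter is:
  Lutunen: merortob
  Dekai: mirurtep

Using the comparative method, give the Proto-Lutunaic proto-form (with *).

*mirurtab

Position 7: Lutunen has o, Dekai has e. Taking the neighbouring segments as reconstructed: Lutunen o could go back to *a or *o; Dekai e could go back to *a or *e — the one source consistent with every daughter is *a.
Position 2: Lutunen has e, Dekai has i. Dekai preserves i here (none of its changes turn any other segment into i), so the proto-segment is *i.
Position 4: Lutunen has o, Dekai has u. Dekai preserves u here (none of its changes turn any other segment into u), so the proto-segment is *u.
Verify the candidate proto-form against each daughter:
Lutunen: *mirurtab
  mirurtab (rule 1 does not apply)
  mirurtab → mirurtob   [vowel merger]
  mirurtob → merortob   [pre-rhotic lowering]
  giving Lutunen merortob.
Dekai: *mirurtab > mirurteb > mirurtep  (by vowel merger, final devoicing)
No other proto-form is consistent with every reflex, so the reconstruction is *mirurtab.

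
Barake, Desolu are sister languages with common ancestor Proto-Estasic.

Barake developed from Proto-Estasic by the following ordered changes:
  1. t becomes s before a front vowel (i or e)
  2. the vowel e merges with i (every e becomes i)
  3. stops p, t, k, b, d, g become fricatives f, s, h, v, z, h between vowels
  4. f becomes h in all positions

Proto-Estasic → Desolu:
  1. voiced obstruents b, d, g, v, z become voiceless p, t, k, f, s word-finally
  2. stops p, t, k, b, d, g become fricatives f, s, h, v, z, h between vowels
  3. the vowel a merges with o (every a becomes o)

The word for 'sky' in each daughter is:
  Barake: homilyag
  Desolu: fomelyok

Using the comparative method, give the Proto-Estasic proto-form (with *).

*fomelyag

Position 4: Barake has i, Desolu has e. Desolu preserves e here (none of its changes turn any other segment into e), so the proto-segment is *e.
Position 8: Barake has g, Desolu has k. Barake preserves g here (none of its changes turn any other segment into g), so the proto-segment is *g.
Position 7: Barake has a, Desolu has o. Barake preserves a here (none of its changes turn any other segment into a), so the proto-segment is *a.
Continuing position by position gives *fomelyag; check it forward:
Barake: *fomelyag > fomilyag > homilyag  (by vowel merger, unconditioned shift)
Desolu: *fomelyag > fomelyak > fomelyok  (by final devoicing, vowel merger)
Only *fomelyag yields all of Barake homilyag, Desolu fomelyok.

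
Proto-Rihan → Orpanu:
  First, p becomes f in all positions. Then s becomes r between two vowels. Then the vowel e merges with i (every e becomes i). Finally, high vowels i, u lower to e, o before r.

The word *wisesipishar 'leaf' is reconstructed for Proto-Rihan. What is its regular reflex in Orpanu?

Orpanu: *wisesipishar
  wisesipishar → wisesifishar   [unconditioned shift]
  wisesifishar → wirerifishar   [rhotacism]
  wirerifishar → wiririfishar   [vowel merger]
  wiririfishar → wererifishar   [pre-rhotic lowering]
  giving Orpanu wererifishar.

wererifishar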